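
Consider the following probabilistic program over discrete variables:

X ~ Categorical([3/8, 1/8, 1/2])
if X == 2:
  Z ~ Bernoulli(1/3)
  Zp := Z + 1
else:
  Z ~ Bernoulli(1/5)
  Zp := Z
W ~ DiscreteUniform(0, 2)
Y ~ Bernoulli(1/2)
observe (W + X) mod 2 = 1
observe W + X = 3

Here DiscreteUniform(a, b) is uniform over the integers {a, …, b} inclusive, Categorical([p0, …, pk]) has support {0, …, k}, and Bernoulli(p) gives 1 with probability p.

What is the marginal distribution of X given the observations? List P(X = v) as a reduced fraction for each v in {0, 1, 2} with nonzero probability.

P(X=1) = 1/5, P(X=2) = 4/5

Enumerate traces; 8 have nonzero weight after conditioning:
  (X=1, Z=0, W=2, Y=0) weight 1/60
  (X=1, Z=0, W=2, Y=1) weight 1/60
  (X=1, Z=1, W=2, Y=0) weight 1/240
  (X=1, Z=1, W=2, Y=1) weight 1/240
  (X=2, Z=0, W=1, Y=0) weight 1/18
  (X=2, Z=0, W=1, Y=1) weight 1/18
  (X=2, Z=1, W=1, Y=0) weight 1/36
  (X=2, Z=1, W=1, Y=1) weight 1/36
Group by X:
  weight(X=1) = 1/24
  weight(X=2) = 1/6
Total weight = 1/24 + 1/6 = 5/24
P(X=1 | obs) = 1/24 / 5/24 = 1/5
P(X=2 | obs) = 1/6 / 5/24 = 4/5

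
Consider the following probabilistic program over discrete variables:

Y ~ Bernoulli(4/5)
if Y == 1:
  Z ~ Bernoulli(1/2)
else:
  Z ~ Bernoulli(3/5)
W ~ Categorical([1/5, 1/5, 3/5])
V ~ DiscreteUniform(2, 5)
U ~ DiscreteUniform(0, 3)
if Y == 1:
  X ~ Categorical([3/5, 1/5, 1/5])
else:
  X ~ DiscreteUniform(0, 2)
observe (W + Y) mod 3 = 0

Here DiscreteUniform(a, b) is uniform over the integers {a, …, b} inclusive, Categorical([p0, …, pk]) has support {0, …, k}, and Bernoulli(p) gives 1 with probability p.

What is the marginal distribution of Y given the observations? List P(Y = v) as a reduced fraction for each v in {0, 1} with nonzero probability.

P(Y=0) = 1/13, P(Y=1) = 12/13

Enumerate traces; 192 have nonzero weight after conditioning:
  (Y=0, Z=0, W=0, V=2, U=0, X=0) weight 1/3000
  (Y=0, Z=0, W=0, V=2, U=0, X=1) weight 1/3000
  (Y=0, Z=0, W=0, V=2, U=0, X=2) weight 1/3000
  (Y=0, Z=0, W=0, V=2, U=1, X=0) weight 1/3000
  (Y=0, Z=0, W=0, V=2, U=1, X=1) weight 1/3000
  (Y=0, Z=0, W=0, V=2, U=1, X=2) weight 1/3000
  (Y=0, Z=0, W=0, V=2, U=2, X=0) weight 1/3000
  (Y=0, Z=0, W=0, V=2, U=2, X=1) weight 1/3000
  (Y=1, Z=0, W=2, V=2, U=0, X=0) weight 9/1000
  … 183 more
Group by Y:
  weight(Y=0) = 1/25
  weight(Y=1) = 12/25
Total weight = 1/25 + 12/25 = 13/25
P(Y=0 | obs) = 1/25 / 13/25 = 1/13
P(Y=1 | obs) = 12/25 / 13/25 = 12/13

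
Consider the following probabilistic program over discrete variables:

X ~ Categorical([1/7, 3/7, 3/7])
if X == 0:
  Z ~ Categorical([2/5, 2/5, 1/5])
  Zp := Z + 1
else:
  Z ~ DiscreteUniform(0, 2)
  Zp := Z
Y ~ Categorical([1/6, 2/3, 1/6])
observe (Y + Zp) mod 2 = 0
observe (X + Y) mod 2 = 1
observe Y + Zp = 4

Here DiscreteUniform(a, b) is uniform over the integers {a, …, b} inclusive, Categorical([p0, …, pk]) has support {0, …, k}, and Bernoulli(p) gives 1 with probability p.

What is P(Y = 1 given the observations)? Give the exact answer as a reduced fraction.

Enumerate traces; 2 have nonzero weight after conditioning:
  (X=0, Z=2, Y=1) weight 2/105
  (X=1, Z=2, Y=2) weight 1/42
Group by Y:
  weight(Y=1) = 2/105
  weight(Y=2) = 1/42
Total weight = 2/105 + 1/42 = 3/70
P(Y=1 | obs) = 2/105 / 3/70 = 4/9
P(Y=2 | obs) = 1/42 / 3/70 = 5/9

P(Y = 1 | obs) = 4/9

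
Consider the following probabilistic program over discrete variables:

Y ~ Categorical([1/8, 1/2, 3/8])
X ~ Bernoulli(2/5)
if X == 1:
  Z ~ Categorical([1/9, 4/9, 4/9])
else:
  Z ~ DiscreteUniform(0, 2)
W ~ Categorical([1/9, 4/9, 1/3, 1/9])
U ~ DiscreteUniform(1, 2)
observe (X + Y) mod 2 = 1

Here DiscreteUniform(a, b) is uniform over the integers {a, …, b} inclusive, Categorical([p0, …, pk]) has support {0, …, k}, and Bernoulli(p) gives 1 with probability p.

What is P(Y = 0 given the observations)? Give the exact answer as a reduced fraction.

Enumerate traces; 72 have nonzero weight after conditioning:
  (Y=0, X=1, Z=0, W=0, U=1) weight 1/3240
  (Y=0, X=1, Z=0, W=0, U=2) weight 1/3240
  (Y=0, X=1, Z=0, W=1, U=1) weight 1/810
  (Y=0, X=1, Z=0, W=1, U=2) weight 1/810
  (Y=0, X=1, Z=0, W=2, U=1) weight 1/1080
  (Y=0, X=1, Z=0, W=2, U=2) weight 1/1080
  (Y=0, X=1, Z=0, W=3, U=1) weight 1/3240
  (Y=0, X=1, Z=0, W=3, U=2) weight 1/3240
  (Y=1, X=0, Z=0, W=0, U=1) weight 1/180
  (Y=2, X=1, Z=0, W=0, U=1) weight 1/1080
  … 62 more
Group by Y:
  weight(Y=0) = 1/20
  weight(Y=1) = 3/10
  weight(Y=2) = 3/20
Total weight = 1/20 + 3/10 + 3/20 = 1/2
P(Y=0 | obs) = 1/20 / 1/2 = 1/10
P(Y=1 | obs) = 3/10 / 1/2 = 3/5
P(Y=2 | obs) = 3/20 / 1/2 = 3/10

P(Y = 0 | obs) = 1/10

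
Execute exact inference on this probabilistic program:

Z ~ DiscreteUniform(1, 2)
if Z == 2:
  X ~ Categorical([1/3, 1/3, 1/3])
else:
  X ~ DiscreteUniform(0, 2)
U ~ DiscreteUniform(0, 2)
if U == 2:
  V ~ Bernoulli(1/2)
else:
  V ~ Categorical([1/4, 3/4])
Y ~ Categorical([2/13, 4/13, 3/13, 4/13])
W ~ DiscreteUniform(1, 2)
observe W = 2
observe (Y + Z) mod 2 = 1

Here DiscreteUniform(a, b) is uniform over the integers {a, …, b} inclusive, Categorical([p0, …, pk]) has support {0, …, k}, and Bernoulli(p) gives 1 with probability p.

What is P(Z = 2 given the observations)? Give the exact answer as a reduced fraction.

Enumerate traces; 72 have nonzero weight after conditioning:
  (Z=1, X=0, U=0, V=0, Y=0, W=2) weight 1/936
  (Z=1, X=0, U=0, V=0, Y=2, W=2) weight 1/624
  (Z=1, X=0, U=0, V=1, Y=0, W=2) weight 1/312
  (Z=1, X=0, U=0, V=1, Y=2, W=2) weight 1/208
  (Z=1, X=0, U=1, V=0, Y=0, W=2) weight 1/936
  (Z=1, X=0, U=1, V=0, Y=2, W=2) weight 1/624
  (Z=1, X=0, U=1, V=1, Y=0, W=2) weight 1/312
  (Z=1, X=0, U=1, V=1, Y=2, W=2) weight 1/208
  (Z=2, X=0, U=0, V=0, Y=1, W=2) weight 1/468
  … 63 more
Group by Z:
  weight(Z=1) = 5/52
  weight(Z=2) = 2/13
Total weight = 5/52 + 2/13 = 1/4
P(Z=1 | obs) = 5/52 / 1/4 = 5/13
P(Z=2 | obs) = 2/13 / 1/4 = 8/13

P(Z = 2 | obs) = 8/13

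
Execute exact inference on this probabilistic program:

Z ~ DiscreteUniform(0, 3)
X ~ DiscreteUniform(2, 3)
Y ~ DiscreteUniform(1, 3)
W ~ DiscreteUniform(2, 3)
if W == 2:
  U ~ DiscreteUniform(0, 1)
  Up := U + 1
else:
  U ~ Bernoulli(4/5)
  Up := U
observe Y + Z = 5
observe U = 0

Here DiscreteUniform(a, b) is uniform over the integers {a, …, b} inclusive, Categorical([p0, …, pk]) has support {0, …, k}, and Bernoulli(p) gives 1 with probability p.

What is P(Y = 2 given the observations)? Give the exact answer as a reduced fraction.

P(Y = 2 | obs) = 1/2

Enumerate traces; 8 have nonzero weight after conditioning:
  (Z=2, X=2, Y=3, W=2, U=0) weight 1/96
  (Z=2, X=2, Y=3, W=3, U=0) weight 1/240
  (Z=2, X=3, Y=3, W=2, U=0) weight 1/96
  (Z=2, X=3, Y=3, W=3, U=0) weight 1/240
  (Z=3, X=2, Y=2, W=2, U=0) weight 1/96
  (Z=3, X=2, Y=2, W=3, U=0) weight 1/240
  (Z=3, X=3, Y=2, W=2, U=0) weight 1/96
  (Z=3, X=3, Y=2, W=3, U=0) weight 1/240
Group by Y:
  weight(Y=2) = 7/240
  weight(Y=3) = 7/240
Total weight = 7/240 + 7/240 = 7/120
P(Y=2 | obs) = 7/240 / 7/120 = 1/2
P(Y=3 | obs) = 7/240 / 7/120 = 1/2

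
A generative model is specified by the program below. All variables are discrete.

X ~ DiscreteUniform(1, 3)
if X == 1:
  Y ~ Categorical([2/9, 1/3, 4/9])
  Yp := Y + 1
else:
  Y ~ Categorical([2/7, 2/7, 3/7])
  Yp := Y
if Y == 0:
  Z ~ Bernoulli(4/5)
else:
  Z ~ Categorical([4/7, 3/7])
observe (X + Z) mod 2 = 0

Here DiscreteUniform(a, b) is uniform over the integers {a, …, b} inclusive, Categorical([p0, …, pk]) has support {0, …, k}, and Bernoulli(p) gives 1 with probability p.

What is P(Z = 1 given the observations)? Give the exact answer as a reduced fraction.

Enumerate traces; 9 have nonzero weight after conditioning:
  (X=1, Y=0, Z=1) weight 8/135
  (X=1, Y=1, Z=1) weight 1/21
  (X=1, Y=2, Z=1) weight 4/63
  (X=2, Y=0, Z=0) weight 2/105
  (X=2, Y=1, Z=0) weight 8/147
  (X=2, Y=2, Z=0) weight 4/49
  (X=3, Y=0, Z=1) weight 8/105
  (X=3, Y=1, Z=1) weight 2/49
  … 1 more
Group by Z:
  weight(Z=0) = 38/245
  weight(Z=1) = 2306/6615
Total weight = 38/245 + 2306/6615 = 68/135
P(Z=0 | obs) = 38/245 / 68/135 = 513/1666
P(Z=1 | obs) = 2306/6615 / 68/135 = 1153/1666

P(Z = 1 | obs) = 1153/1666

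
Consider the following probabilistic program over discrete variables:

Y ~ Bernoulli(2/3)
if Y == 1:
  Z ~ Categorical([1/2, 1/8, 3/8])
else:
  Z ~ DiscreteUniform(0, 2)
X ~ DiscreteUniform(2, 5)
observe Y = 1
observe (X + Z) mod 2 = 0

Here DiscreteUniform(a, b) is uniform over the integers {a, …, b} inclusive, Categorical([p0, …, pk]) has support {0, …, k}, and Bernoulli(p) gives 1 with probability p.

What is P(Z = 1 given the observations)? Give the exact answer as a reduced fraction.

P(Z = 1 | obs) = 1/8

Enumerate traces; 6 have nonzero weight after conditioning:
  (Y=1, Z=0, X=2) weight 1/12
  (Y=1, Z=0, X=4) weight 1/12
  (Y=1, Z=1, X=3) weight 1/48
  (Y=1, Z=1, X=5) weight 1/48
  (Y=1, Z=2, X=2) weight 1/16
  (Y=1, Z=2, X=4) weight 1/16
Group by Z:
  weight(Z=0) = 1/6
  weight(Z=1) = 1/24
  weight(Z=2) = 1/8
Total weight = 1/6 + 1/24 + 1/8 = 1/3
P(Z=0 | obs) = 1/6 / 1/3 = 1/2
P(Z=1 | obs) = 1/24 / 1/3 = 1/8
P(Z=2 | obs) = 1/8 / 1/3 = 3/8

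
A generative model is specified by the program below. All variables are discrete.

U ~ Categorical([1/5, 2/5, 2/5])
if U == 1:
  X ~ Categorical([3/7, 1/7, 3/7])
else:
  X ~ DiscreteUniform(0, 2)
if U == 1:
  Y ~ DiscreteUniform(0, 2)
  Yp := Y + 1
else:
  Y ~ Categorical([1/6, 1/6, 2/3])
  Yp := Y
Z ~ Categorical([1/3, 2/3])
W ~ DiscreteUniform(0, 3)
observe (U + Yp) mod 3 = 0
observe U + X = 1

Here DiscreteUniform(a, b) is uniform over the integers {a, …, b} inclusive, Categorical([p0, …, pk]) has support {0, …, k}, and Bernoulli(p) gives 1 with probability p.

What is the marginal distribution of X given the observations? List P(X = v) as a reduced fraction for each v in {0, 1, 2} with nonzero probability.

P(X=0) = 36/43, P(X=1) = 7/43

Enumerate traces; 16 have nonzero weight after conditioning:
  (U=0, X=1, Y=0, Z=0, W=0) weight 1/1080
  (U=0, X=1, Y=0, Z=0, W=1) weight 1/1080
  (U=0, X=1, Y=0, Z=0, W=2) weight 1/1080
  (U=0, X=1, Y=0, Z=0, W=3) weight 1/1080
  (U=0, X=1, Y=0, Z=1, W=0) weight 1/540
  (U=0, X=1, Y=0, Z=1, W=1) weight 1/540
  (U=0, X=1, Y=0, Z=1, W=2) weight 1/540
  (U=0, X=1, Y=0, Z=1, W=3) weight 1/540
  (U=1, X=0, Y=1, Z=0, W=0) weight 1/210
  … 7 more
Group by X:
  weight(X=0) = 2/35
  weight(X=1) = 1/90
Total weight = 2/35 + 1/90 = 43/630
P(X=0 | obs) = 2/35 / 43/630 = 36/43
P(X=1 | obs) = 1/90 / 43/630 = 7/43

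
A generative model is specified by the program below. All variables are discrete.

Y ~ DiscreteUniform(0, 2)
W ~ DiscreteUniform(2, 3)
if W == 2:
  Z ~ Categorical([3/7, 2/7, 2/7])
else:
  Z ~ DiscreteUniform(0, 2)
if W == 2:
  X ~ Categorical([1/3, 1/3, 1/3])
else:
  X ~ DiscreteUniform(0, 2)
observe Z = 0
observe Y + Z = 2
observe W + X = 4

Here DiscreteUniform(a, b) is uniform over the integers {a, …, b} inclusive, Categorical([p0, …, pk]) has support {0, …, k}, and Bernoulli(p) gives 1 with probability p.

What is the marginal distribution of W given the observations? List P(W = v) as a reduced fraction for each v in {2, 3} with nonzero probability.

P(W=2) = 9/16, P(W=3) = 7/16

Enumerate traces; 2 have nonzero weight after conditioning:
  (Y=2, W=2, Z=0, X=2) weight 1/42
  (Y=2, W=3, Z=0, X=1) weight 1/54
Group by W:
  weight(W=2) = 1/42
  weight(W=3) = 1/54
Total weight = 1/42 + 1/54 = 8/189
P(W=2 | obs) = 1/42 / 8/189 = 9/16
P(W=3 | obs) = 1/54 / 8/189 = 7/16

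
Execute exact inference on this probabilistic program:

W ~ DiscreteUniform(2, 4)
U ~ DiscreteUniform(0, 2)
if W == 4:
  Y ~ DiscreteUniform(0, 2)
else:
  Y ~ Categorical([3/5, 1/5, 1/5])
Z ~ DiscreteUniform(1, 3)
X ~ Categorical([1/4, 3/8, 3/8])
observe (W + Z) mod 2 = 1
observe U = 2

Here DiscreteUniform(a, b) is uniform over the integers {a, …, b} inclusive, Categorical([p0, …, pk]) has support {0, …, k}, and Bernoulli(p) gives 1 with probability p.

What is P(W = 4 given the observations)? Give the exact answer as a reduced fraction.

Enumerate traces; 45 have nonzero weight after conditioning:
  (W=2, U=2, Y=0, Z=1, X=0) weight 1/180
  (W=2, U=2, Y=0, Z=1, X=1) weight 1/120
  (W=2, U=2, Y=0, Z=1, X=2) weight 1/120
  (W=2, U=2, Y=0, Z=3, X=0) weight 1/180
  (W=2, U=2, Y=0, Z=3, X=1) weight 1/120
  (W=2, U=2, Y=0, Z=3, X=2) weight 1/120
  (W=2, U=2, Y=1, Z=1, X=0) weight 1/540
  (W=2, U=2, Y=1, Z=1, X=1) weight 1/360
  (W=3, U=2, Y=0, Z=2, X=0) weight 1/180
  (W=4, U=2, Y=0, Z=1, X=0) weight 1/324
  … 35 more
Group by W:
  weight(W=2) = 2/27
  weight(W=3) = 1/27
  weight(W=4) = 2/27
Total weight = 2/27 + 1/27 + 2/27 = 5/27
P(W=2 | obs) = 2/27 / 5/27 = 2/5
P(W=3 | obs) = 1/27 / 5/27 = 1/5
P(W=4 | obs) = 2/27 / 5/27 = 2/5

P(W = 4 | obs) = 2/5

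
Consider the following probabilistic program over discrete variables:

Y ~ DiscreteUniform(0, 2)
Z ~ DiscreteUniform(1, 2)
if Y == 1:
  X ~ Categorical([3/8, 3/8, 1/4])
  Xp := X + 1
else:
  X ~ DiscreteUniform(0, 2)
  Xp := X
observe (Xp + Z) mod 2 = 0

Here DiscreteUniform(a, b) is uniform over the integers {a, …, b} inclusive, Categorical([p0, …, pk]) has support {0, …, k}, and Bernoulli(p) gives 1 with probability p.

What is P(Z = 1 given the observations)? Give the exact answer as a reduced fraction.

Enumerate traces; 9 have nonzero weight after conditioning:
  (Y=0, Z=1, X=1) weight 1/18
  (Y=0, Z=2, X=0) weight 1/18
  (Y=0, Z=2, X=2) weight 1/18
  (Y=1, Z=1, X=0) weight 1/16
  (Y=1, Z=1, X=2) weight 1/24
  (Y=1, Z=2, X=1) weight 1/16
  (Y=2, Z=1, X=1) weight 1/18
  (Y=2, Z=2, X=0) weight 1/18
  … 1 more
Group by Z:
  weight(Z=1) = 31/144
  weight(Z=2) = 41/144
Total weight = 31/144 + 41/144 = 1/2
P(Z=1 | obs) = 31/144 / 1/2 = 31/72
P(Z=2 | obs) = 41/144 / 1/2 = 41/72

P(Z = 1 | obs) = 31/72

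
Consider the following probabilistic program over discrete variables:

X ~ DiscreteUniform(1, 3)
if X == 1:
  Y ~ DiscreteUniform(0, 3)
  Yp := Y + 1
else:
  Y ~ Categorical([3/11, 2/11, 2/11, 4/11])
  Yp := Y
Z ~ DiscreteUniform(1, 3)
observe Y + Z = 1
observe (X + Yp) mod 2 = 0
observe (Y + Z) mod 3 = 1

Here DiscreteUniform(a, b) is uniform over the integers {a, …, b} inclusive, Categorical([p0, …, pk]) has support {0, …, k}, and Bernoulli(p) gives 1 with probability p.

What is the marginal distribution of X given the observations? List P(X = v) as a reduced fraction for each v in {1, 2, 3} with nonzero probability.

Enumerate traces; 2 have nonzero weight after conditioning:
  (X=1, Y=0, Z=1) weight 1/36
  (X=2, Y=0, Z=1) weight 1/33
Group by X:
  weight(X=1) = 1/36
  weight(X=2) = 1/33
Total weight = 1/36 + 1/33 = 23/396
P(X=1 | obs) = 1/36 / 23/396 = 11/23
P(X=2 | obs) = 1/33 / 23/396 = 12/23

P(X=1) = 11/23, P(X=2) = 12/23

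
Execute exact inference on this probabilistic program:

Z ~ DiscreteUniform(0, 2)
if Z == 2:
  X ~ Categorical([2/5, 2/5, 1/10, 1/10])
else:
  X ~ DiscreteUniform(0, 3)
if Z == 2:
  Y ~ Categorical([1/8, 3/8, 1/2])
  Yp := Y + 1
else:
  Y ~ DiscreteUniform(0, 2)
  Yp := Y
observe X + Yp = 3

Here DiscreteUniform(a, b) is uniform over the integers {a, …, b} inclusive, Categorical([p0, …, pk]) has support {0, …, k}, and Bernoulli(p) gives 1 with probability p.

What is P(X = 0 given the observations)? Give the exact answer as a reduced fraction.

Enumerate traces; 9 have nonzero weight after conditioning:
  (Z=0, X=1, Y=2) weight 1/36
  (Z=0, X=2, Y=1) weight 1/36
  (Z=0, X=3, Y=0) weight 1/36
  (Z=1, X=1, Y=2) weight 1/36
  (Z=1, X=2, Y=1) weight 1/36
  (Z=1, X=3, Y=0) weight 1/36
  (Z=2, X=0, Y=2) weight 1/15
  (Z=2, X=1, Y=1) weight 1/20
  … 1 more
Group by X:
  weight(X=0) = 1/15
  weight(X=1) = 19/180
  weight(X=2) = 43/720
  weight(X=3) = 1/18
Total weight = 1/15 + 19/180 + 43/720 + 1/18 = 23/80
P(X=0 | obs) = 1/15 / 23/80 = 16/69
P(X=1 | obs) = 19/180 / 23/80 = 76/207
P(X=2 | obs) = 43/720 / 23/80 = 43/207
P(X=3 | obs) = 1/18 / 23/80 = 40/207

P(X = 0 | obs) = 16/69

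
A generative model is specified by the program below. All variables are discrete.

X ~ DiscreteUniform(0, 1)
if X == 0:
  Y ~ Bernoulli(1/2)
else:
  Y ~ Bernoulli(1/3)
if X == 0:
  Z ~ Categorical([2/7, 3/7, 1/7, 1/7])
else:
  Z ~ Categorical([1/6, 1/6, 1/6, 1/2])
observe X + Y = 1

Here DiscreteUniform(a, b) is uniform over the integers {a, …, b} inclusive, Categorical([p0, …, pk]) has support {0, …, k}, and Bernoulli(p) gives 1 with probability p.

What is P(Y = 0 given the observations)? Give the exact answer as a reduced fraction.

P(Y = 0 | obs) = 4/7

Enumerate traces; 8 have nonzero weight after conditioning:
  (X=0, Y=1, Z=0) weight 1/14
  (X=0, Y=1, Z=1) weight 3/28
  (X=0, Y=1, Z=2) weight 1/28
  (X=0, Y=1, Z=3) weight 1/28
  (X=1, Y=0, Z=0) weight 1/18
  (X=1, Y=0, Z=1) weight 1/18
  (X=1, Y=0, Z=2) weight 1/18
  (X=1, Y=0, Z=3) weight 1/6
Group by Y:
  weight(Y=0) = 1/3
  weight(Y=1) = 1/4
Total weight = 1/3 + 1/4 = 7/12
P(Y=0 | obs) = 1/3 / 7/12 = 4/7
P(Y=1 | obs) = 1/4 / 7/12 = 3/7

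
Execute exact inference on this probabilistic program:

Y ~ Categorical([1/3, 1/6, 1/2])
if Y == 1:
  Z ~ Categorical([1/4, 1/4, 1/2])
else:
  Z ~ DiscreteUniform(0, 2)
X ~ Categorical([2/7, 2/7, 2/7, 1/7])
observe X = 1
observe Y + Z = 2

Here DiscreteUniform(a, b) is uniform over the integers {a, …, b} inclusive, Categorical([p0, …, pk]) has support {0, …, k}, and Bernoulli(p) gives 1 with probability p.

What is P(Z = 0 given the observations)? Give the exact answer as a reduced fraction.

Enumerate traces; 3 have nonzero weight after conditioning:
  (Y=0, Z=2, X=1) weight 2/63
  (Y=1, Z=1, X=1) weight 1/84
  (Y=2, Z=0, X=1) weight 1/21
Group by Z:
  weight(Z=0) = 1/21
  weight(Z=1) = 1/84
  weight(Z=2) = 2/63
Total weight = 1/21 + 1/84 + 2/63 = 23/252
P(Z=0 | obs) = 1/21 / 23/252 = 12/23
P(Z=1 | obs) = 1/84 / 23/252 = 3/23
P(Z=2 | obs) = 2/63 / 23/252 = 8/23

P(Z = 0 | obs) = 12/23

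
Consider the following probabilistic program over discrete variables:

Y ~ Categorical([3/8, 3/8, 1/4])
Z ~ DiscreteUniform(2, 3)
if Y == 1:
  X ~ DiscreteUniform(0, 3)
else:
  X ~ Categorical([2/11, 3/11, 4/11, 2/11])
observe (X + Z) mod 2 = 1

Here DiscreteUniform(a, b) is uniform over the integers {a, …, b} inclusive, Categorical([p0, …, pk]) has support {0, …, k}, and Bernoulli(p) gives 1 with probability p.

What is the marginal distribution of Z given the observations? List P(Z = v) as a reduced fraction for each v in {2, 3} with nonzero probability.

P(Z=2) = 83/176, P(Z=3) = 93/176

Enumerate traces; 12 have nonzero weight after conditioning:
  (Y=0, Z=2, X=1) weight 9/176
  (Y=0, Z=2, X=3) weight 3/88
  (Y=0, Z=3, X=0) weight 3/88
  (Y=0, Z=3, X=2) weight 3/44
  (Y=1, Z=2, X=1) weight 3/64
  (Y=1, Z=2, X=3) weight 3/64
  (Y=1, Z=3, X=0) weight 3/64
  (Y=1, Z=3, X=2) weight 3/64
  … 4 more
Group by Z:
  weight(Z=2) = 83/352
  weight(Z=3) = 93/352
Total weight = 83/352 + 93/352 = 1/2
P(Z=2 | obs) = 83/352 / 1/2 = 83/176
P(Z=3 | obs) = 93/352 / 1/2 = 93/176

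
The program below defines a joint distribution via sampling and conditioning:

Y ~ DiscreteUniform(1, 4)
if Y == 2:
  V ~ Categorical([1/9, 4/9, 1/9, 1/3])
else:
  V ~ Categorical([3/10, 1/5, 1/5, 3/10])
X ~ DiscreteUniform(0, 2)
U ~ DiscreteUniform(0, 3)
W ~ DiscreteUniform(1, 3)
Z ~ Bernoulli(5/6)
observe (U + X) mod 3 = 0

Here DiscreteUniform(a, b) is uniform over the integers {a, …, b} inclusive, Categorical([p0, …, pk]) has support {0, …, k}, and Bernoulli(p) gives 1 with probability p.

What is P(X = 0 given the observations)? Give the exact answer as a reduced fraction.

Enumerate traces; 384 have nonzero weight after conditioning:
  (Y=1, V=0, X=0, U=0, W=1, Z=0) weight 1/2880
  (Y=1, V=0, X=0, U=0, W=1, Z=1) weight 1/576
  (Y=1, V=0, X=0, U=0, W=2, Z=0) weight 1/2880
  (Y=1, V=0, X=0, U=0, W=2, Z=1) weight 1/576
  (Y=1, V=0, X=0, U=0, W=3, Z=0) weight 1/2880
  (Y=1, V=0, X=0, U=0, W=3, Z=1) weight 1/576
  (Y=1, V=0, X=0, U=3, W=1, Z=0) weight 1/2880
  (Y=1, V=0, X=0, U=3, W=1, Z=1) weight 1/576
  (Y=1, V=0, X=1, U=2, W=1, Z=0) weight 1/2880
  (Y=1, V=0, X=2, U=1, W=1, Z=0) weight 1/2880
  … 374 more
Group by X:
  weight(X=0) = 1/6
  weight(X=1) = 1/12
  weight(X=2) = 1/12
Total weight = 1/6 + 1/12 + 1/12 = 1/3
P(X=0 | obs) = 1/6 / 1/3 = 1/2
P(X=1 | obs) = 1/12 / 1/3 = 1/4
P(X=2 | obs) = 1/12 / 1/3 = 1/4

P(X = 0 | obs) = 1/2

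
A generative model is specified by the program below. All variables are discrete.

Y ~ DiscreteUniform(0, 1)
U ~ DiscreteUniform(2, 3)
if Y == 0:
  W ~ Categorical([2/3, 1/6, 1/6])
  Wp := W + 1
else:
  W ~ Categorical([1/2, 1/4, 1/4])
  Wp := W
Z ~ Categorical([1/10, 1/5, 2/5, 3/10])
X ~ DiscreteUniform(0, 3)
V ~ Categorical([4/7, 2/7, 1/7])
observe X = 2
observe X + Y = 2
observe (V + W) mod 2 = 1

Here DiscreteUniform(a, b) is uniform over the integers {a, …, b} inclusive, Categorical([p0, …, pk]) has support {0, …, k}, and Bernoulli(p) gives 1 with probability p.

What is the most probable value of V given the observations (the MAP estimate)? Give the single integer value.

argmax_v P(V = v | obs) = 1

Enumerate traces; 32 have nonzero weight after conditioning:
  (Y=0, U=2, W=0, Z=0, X=2, V=1) weight 1/840
  (Y=0, U=2, W=0, Z=1, X=2, V=1) weight 1/420
  (Y=0, U=2, W=0, Z=2, X=2, V=1) weight 1/210
  (Y=0, U=2, W=0, Z=3, X=2, V=1) weight 1/280
  (Y=0, U=2, W=1, Z=0, X=2, V=0) weight 1/1680
  (Y=0, U=2, W=1, Z=0, X=2, V=2) weight 1/6720
  (Y=0, U=2, W=1, Z=1, X=2, V=0) weight 1/840
  (Y=0, U=2, W=1, Z=1, X=2, V=2) weight 1/3360
  … 24 more
Group by V:
  weight(V=0) = 1/84
  weight(V=1) = 5/168
  weight(V=2) = 1/336
Total weight = 1/84 + 5/168 + 1/336 = 5/112
P(V=0 | obs) = 1/84 / 5/112 = 4/15
P(V=1 | obs) = 5/168 / 5/112 = 2/3
P(V=2 | obs) = 1/336 / 5/112 = 1/15
argmax = 1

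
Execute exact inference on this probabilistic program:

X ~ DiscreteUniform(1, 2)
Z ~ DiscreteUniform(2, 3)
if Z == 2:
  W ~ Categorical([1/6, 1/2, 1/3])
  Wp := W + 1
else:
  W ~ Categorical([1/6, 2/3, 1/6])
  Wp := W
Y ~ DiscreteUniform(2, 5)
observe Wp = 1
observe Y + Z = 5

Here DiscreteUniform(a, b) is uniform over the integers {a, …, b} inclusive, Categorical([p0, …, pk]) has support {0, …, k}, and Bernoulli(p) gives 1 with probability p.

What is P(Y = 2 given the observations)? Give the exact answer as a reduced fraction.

P(Y = 2 | obs) = 4/5

Enumerate traces; 4 have nonzero weight after conditioning:
  (X=1, Z=2, W=0, Y=3) weight 1/96
  (X=1, Z=3, W=1, Y=2) weight 1/24
  (X=2, Z=2, W=0, Y=3) weight 1/96
  (X=2, Z=3, W=1, Y=2) weight 1/24
Group by Y:
  weight(Y=2) = 1/12
  weight(Y=3) = 1/48
Total weight = 1/12 + 1/48 = 5/48
P(Y=2 | obs) = 1/12 / 5/48 = 4/5
P(Y=3 | obs) = 1/48 / 5/48 = 1/5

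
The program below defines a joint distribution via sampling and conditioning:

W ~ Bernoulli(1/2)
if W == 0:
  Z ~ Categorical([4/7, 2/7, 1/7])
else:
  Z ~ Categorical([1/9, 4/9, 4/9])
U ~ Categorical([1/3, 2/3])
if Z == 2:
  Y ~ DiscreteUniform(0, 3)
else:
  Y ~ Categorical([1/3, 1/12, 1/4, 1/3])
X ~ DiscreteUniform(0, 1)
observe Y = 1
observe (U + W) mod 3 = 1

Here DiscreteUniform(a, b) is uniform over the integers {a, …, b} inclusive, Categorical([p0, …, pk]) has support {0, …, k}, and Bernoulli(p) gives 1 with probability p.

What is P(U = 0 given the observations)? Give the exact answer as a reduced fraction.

Enumerate traces; 12 have nonzero weight after conditioning:
  (W=0, Z=0, U=1, Y=1, X=0) weight 1/126
  (W=0, Z=0, U=1, Y=1, X=1) weight 1/126
  (W=0, Z=1, U=1, Y=1, X=0) weight 1/252
  (W=0, Z=1, U=1, Y=1, X=1) weight 1/252
  (W=0, Z=2, U=1, Y=1, X=0) weight 1/168
  (W=0, Z=2, U=1, Y=1, X=1) weight 1/168
  (W=1, Z=0, U=0, Y=1, X=0) weight 1/1296
  (W=1, Z=0, U=0, Y=1, X=1) weight 1/1296
  … 4 more
Group by U:
  weight(U=0) = 17/648
  weight(U=1) = 1/28
Total weight = 17/648 + 1/28 = 281/4536
P(U=0 | obs) = 17/648 / 281/4536 = 119/281
P(U=1 | obs) = 1/28 / 281/4536 = 162/281

P(U = 0 | obs) = 119/281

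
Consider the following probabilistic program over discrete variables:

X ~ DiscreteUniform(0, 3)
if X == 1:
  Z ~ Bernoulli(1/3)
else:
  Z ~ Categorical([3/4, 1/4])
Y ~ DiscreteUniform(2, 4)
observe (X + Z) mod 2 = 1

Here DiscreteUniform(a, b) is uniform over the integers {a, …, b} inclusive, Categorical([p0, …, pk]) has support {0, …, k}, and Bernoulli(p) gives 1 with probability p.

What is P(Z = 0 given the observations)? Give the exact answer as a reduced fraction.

P(Z = 0 | obs) = 17/23

Enumerate traces; 12 have nonzero weight after conditioning:
  (X=0, Z=1, Y=2) weight 1/48
  (X=0, Z=1, Y=3) weight 1/48
  (X=0, Z=1, Y=4) weight 1/48
  (X=1, Z=0, Y=2) weight 1/18
  (X=1, Z=0, Y=3) weight 1/18
  (X=1, Z=0, Y=4) weight 1/18
  (X=2, Z=1, Y=2) weight 1/48
  (X=2, Z=1, Y=3) weight 1/48
  … 4 more
Group by Z:
  weight(Z=0) = 17/48
  weight(Z=1) = 1/8
Total weight = 17/48 + 1/8 = 23/48
P(Z=0 | obs) = 17/48 / 23/48 = 17/23
P(Z=1 | obs) = 1/8 / 23/48 = 6/23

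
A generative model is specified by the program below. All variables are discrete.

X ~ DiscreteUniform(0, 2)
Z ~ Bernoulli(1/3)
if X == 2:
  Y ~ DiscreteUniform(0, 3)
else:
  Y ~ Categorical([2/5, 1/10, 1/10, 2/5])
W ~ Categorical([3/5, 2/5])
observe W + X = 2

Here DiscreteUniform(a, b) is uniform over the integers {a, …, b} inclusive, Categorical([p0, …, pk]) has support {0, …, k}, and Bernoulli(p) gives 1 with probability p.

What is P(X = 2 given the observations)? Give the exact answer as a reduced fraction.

P(X = 2 | obs) = 3/5

Enumerate traces; 16 have nonzero weight after conditioning:
  (X=1, Z=0, Y=0, W=1) weight 8/225
  (X=1, Z=0, Y=1, W=1) weight 2/225
  (X=1, Z=0, Y=2, W=1) weight 2/225
  (X=1, Z=0, Y=3, W=1) weight 8/225
  (X=1, Z=1, Y=0, W=1) weight 4/225
  (X=1, Z=1, Y=1, W=1) weight 1/225
  (X=1, Z=1, Y=2, W=1) weight 1/225
  (X=1, Z=1, Y=3, W=1) weight 4/225
  (X=2, Z=0, Y=0, W=0) weight 1/30
  … 7 more
Group by X:
  weight(X=1) = 2/15
  weight(X=2) = 1/5
Total weight = 2/15 + 1/5 = 1/3
P(X=1 | obs) = 2/15 / 1/3 = 2/5
P(X=2 | obs) = 1/5 / 1/3 = 3/5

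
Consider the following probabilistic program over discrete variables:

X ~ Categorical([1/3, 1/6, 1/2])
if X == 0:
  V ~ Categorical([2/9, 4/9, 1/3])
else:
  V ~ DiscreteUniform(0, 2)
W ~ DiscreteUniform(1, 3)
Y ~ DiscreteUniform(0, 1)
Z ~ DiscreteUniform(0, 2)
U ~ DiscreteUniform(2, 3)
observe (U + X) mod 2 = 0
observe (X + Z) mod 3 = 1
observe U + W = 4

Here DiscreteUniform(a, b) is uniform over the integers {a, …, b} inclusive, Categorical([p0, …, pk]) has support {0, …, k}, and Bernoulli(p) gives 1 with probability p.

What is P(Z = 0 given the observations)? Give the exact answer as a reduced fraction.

P(Z = 0 | obs) = 1/6

Enumerate traces; 18 have nonzero weight after conditioning:
  (X=0, V=0, W=2, Y=0, Z=1, U=2) weight 1/486
  (X=0, V=0, W=2, Y=1, Z=1, U=2) weight 1/486
  (X=0, V=1, W=2, Y=0, Z=1, U=2) weight 1/243
  (X=0, V=1, W=2, Y=1, Z=1, U=2) weight 1/243
  (X=0, V=2, W=2, Y=0, Z=1, U=2) weight 1/324
  (X=0, V=2, W=2, Y=1, Z=1, U=2) weight 1/324
  (X=1, V=0, W=1, Y=0, Z=0, U=3) weight 1/648
  (X=1, V=0, W=1, Y=1, Z=0, U=3) weight 1/648
  (X=2, V=0, W=2, Y=0, Z=2, U=2) weight 1/216
  … 9 more
Group by Z:
  weight(Z=0) = 1/108
  weight(Z=1) = 1/54
  weight(Z=2) = 1/36
Total weight = 1/108 + 1/54 + 1/36 = 1/18
P(Z=0 | obs) = 1/108 / 1/18 = 1/6
P(Z=1 | obs) = 1/54 / 1/18 = 1/3
P(Z=2 | obs) = 1/36 / 1/18 = 1/2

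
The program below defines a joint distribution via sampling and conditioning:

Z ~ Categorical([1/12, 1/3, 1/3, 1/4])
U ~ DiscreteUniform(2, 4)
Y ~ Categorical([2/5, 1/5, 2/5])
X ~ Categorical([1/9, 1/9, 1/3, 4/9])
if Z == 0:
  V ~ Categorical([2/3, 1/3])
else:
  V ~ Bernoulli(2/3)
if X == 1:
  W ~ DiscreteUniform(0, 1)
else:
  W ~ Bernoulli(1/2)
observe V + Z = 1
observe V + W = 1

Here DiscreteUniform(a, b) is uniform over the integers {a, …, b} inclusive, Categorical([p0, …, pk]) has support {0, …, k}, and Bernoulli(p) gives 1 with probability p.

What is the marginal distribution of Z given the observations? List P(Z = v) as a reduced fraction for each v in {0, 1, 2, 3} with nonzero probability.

P(Z=0) = 1/5, P(Z=1) = 4/5

Enumerate traces; 72 have nonzero weight after conditioning:
  (Z=0, U=2, Y=0, X=0, V=1, W=0) weight 1/4860
  (Z=0, U=2, Y=0, X=1, V=1, W=0) weight 1/4860
  (Z=0, U=2, Y=0, X=2, V=1, W=0) weight 1/1620
  (Z=0, U=2, Y=0, X=3, V=1, W=0) weight 1/1215
  (Z=0, U=2, Y=1, X=0, V=1, W=0) weight 1/9720
  (Z=0, U=2, Y=1, X=1, V=1, W=0) weight 1/9720
  (Z=0, U=2, Y=1, X=2, V=1, W=0) weight 1/3240
  (Z=0, U=2, Y=1, X=3, V=1, W=0) weight 1/2430
  (Z=1, U=2, Y=0, X=0, V=0, W=1) weight 1/1215
  … 63 more
Group by Z:
  weight(Z=0) = 1/72
  weight(Z=1) = 1/18
Total weight = 1/72 + 1/18 = 5/72
P(Z=0 | obs) = 1/72 / 5/72 = 1/5
P(Z=1 | obs) = 1/18 / 5/72 = 4/5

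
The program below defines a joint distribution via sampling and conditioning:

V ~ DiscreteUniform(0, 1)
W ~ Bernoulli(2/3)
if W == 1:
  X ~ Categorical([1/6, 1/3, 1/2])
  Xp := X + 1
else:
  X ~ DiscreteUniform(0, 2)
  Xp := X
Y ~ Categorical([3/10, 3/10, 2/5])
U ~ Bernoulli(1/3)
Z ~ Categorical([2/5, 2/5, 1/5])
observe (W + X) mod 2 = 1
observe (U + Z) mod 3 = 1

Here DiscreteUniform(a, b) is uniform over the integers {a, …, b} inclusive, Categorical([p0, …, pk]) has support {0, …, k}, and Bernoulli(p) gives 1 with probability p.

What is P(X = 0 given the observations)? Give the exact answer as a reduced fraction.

Enumerate traces; 36 have nonzero weight after conditioning:
  (V=0, W=0, X=1, Y=0, U=0, Z=1) weight 1/225
  (V=0, W=0, X=1, Y=0, U=1, Z=0) weight 1/450
  (V=0, W=0, X=1, Y=1, U=0, Z=1) weight 1/225
  (V=0, W=0, X=1, Y=1, U=1, Z=0) weight 1/450
  (V=0, W=0, X=1, Y=2, U=0, Z=1) weight 4/675
  (V=0, W=0, X=1, Y=2, U=1, Z=0) weight 2/675
  (V=0, W=1, X=0, Y=0, U=0, Z=1) weight 1/225
  (V=0, W=1, X=0, Y=0, U=1, Z=0) weight 1/450
  (V=0, W=1, X=2, Y=0, U=0, Z=1) weight 1/75
  … 27 more
Group by X:
  weight(X=0) = 2/45
  weight(X=1) = 2/45
  weight(X=2) = 2/15
Total weight = 2/45 + 2/45 + 2/15 = 2/9
P(X=0 | obs) = 2/45 / 2/9 = 1/5
P(X=1 | obs) = 2/45 / 2/9 = 1/5
P(X=2 | obs) = 2/15 / 2/9 = 3/5

P(X = 0 | obs) = 1/5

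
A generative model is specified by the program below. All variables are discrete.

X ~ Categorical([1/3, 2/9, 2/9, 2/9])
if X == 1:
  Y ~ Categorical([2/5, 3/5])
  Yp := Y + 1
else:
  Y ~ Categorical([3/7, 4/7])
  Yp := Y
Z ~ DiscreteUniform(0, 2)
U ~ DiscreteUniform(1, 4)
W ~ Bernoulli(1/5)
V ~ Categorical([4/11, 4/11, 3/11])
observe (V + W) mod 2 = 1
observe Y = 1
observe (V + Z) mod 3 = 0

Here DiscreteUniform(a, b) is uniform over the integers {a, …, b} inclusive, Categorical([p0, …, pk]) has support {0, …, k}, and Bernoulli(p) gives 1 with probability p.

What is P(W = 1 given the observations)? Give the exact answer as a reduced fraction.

P(W = 1 | obs) = 7/23

Enumerate traces; 48 have nonzero weight after conditioning:
  (X=0, Y=1, Z=0, U=1, W=1, V=0) weight 4/3465
  (X=0, Y=1, Z=0, U=2, W=1, V=0) weight 4/3465
  (X=0, Y=1, Z=0, U=3, W=1, V=0) weight 4/3465
  (X=0, Y=1, Z=0, U=4, W=1, V=0) weight 4/3465
  (X=0, Y=1, Z=1, U=1, W=1, V=2) weight 1/1155
  (X=0, Y=1, Z=1, U=2, W=1, V=2) weight 1/1155
  (X=0, Y=1, Z=1, U=3, W=1, V=2) weight 1/1155
  (X=0, Y=1, Z=1, U=4, W=1, V=2) weight 1/1155
  (X=0, Y=1, Z=2, U=1, W=0, V=1) weight 16/3465
  … 39 more
Group by W:
  weight(W=0) = 416/7425
  weight(W=1) = 182/7425
Total weight = 416/7425 + 182/7425 = 598/7425
P(W=0 | obs) = 416/7425 / 598/7425 = 16/23
P(W=1 | obs) = 182/7425 / 598/7425 = 7/23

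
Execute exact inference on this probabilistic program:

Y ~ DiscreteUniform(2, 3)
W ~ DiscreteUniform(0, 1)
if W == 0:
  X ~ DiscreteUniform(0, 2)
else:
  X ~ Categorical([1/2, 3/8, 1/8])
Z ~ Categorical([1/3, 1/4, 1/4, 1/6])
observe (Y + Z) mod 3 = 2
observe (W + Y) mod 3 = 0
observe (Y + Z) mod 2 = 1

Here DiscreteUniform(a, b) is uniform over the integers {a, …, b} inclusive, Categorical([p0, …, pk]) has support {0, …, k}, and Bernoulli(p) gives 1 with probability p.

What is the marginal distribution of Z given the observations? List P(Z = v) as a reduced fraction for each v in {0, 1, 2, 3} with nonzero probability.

P(Z=2) = 3/5, P(Z=3) = 2/5

Enumerate traces; 6 have nonzero weight after conditioning:
  (Y=2, W=1, X=0, Z=3) weight 1/48
  (Y=2, W=1, X=1, Z=3) weight 1/64
  (Y=2, W=1, X=2, Z=3) weight 1/192
  (Y=3, W=0, X=0, Z=2) weight 1/48
  (Y=3, W=0, X=1, Z=2) weight 1/48
  (Y=3, W=0, X=2, Z=2) weight 1/48
Group by Z:
  weight(Z=2) = 1/16
  weight(Z=3) = 1/24
Total weight = 1/16 + 1/24 = 5/48
P(Z=2 | obs) = 1/16 / 5/48 = 3/5
P(Z=3 | obs) = 1/24 / 5/48 = 2/5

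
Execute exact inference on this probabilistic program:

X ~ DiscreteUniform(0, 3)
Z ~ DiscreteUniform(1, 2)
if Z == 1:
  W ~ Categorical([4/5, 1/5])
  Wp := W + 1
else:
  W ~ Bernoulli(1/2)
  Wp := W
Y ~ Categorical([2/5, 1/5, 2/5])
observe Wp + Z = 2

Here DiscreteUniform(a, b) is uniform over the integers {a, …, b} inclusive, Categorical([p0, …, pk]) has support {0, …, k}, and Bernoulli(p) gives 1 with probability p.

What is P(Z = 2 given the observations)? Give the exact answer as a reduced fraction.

P(Z = 2 | obs) = 5/13

Enumerate traces; 24 have nonzero weight after conditioning:
  (X=0, Z=1, W=0, Y=0) weight 1/25
  (X=0, Z=1, W=0, Y=1) weight 1/50
  (X=0, Z=1, W=0, Y=2) weight 1/25
  (X=0, Z=2, W=0, Y=0) weight 1/40
  (X=0, Z=2, W=0, Y=1) weight 1/80
  (X=0, Z=2, W=0, Y=2) weight 1/40
  (X=1, Z=1, W=0, Y=0) weight 1/25
  (X=1, Z=1, W=0, Y=1) weight 1/50
  … 16 more
Group by Z:
  weight(Z=1) = 2/5
  weight(Z=2) = 1/4
Total weight = 2/5 + 1/4 = 13/20
P(Z=1 | obs) = 2/5 / 13/20 = 8/13
P(Z=2 | obs) = 1/4 / 13/20 = 5/13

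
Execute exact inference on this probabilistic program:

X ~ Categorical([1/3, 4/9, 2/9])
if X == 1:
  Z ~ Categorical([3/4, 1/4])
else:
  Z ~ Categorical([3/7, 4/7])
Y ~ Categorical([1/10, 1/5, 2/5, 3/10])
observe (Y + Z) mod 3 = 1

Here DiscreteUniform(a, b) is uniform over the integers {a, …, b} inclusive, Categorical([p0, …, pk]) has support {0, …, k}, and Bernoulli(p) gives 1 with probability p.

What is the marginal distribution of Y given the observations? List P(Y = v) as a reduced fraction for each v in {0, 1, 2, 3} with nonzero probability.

Enumerate traces; 9 have nonzero weight after conditioning:
  (X=0, Z=0, Y=1) weight 1/35
  (X=0, Z=1, Y=0) weight 2/105
  (X=0, Z=1, Y=3) weight 2/35
  (X=1, Z=0, Y=1) weight 1/15
  (X=1, Z=1, Y=0) weight 1/90
  (X=1, Z=1, Y=3) weight 1/30
  (X=2, Z=0, Y=1) weight 2/105
  (X=2, Z=1, Y=0) weight 4/315
  … 1 more
Group by Y:
  weight(Y=0) = 3/70
  weight(Y=1) = 4/35
  weight(Y=3) = 9/70
Total weight = 3/70 + 4/35 + 9/70 = 2/7
P(Y=0 | obs) = 3/70 / 2/7 = 3/20
P(Y=1 | obs) = 4/35 / 2/7 = 2/5
P(Y=3 | obs) = 9/70 / 2/7 = 9/20

P(Y=0) = 3/20, P(Y=1) = 2/5, P(Y=3) = 9/20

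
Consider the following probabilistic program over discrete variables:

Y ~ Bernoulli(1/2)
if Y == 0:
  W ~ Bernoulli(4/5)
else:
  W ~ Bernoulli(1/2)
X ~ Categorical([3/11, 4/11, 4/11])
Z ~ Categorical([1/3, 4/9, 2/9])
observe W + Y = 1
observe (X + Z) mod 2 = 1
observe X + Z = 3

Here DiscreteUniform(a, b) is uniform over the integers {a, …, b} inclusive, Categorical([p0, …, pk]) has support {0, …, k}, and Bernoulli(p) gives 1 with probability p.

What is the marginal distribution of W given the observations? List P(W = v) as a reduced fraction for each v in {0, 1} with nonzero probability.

Enumerate traces; 4 have nonzero weight after conditioning:
  (Y=0, W=1, X=1, Z=2) weight 16/495
  (Y=0, W=1, X=2, Z=1) weight 32/495
  (Y=1, W=0, X=1, Z=2) weight 2/99
  (Y=1, W=0, X=2, Z=1) weight 4/99
Group by W:
  weight(W=0) = 2/33
  weight(W=1) = 16/165
Total weight = 2/33 + 16/165 = 26/165
P(W=0 | obs) = 2/33 / 26/165 = 5/13
P(W=1 | obs) = 16/165 / 26/165 = 8/13

P(W=0) = 5/13, P(W=1) = 8/13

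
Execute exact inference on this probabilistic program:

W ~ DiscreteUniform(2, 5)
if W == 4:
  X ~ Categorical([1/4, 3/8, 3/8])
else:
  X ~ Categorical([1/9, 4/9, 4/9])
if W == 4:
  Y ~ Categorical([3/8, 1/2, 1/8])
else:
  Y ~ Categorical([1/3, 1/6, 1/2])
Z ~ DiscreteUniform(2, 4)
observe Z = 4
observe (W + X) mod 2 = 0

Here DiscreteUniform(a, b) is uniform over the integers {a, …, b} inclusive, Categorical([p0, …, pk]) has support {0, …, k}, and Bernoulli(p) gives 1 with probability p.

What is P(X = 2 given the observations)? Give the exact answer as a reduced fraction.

P(X = 2 | obs) = 59/149

Enumerate traces; 18 have nonzero weight after conditioning:
  (W=2, X=0, Y=0, Z=4) weight 1/324
  (W=2, X=0, Y=1, Z=4) weight 1/648
  (W=2, X=0, Y=2, Z=4) weight 1/216
  (W=2, X=2, Y=0, Z=4) weight 1/81
  (W=2, X=2, Y=1, Z=4) weight 1/162
  (W=2, X=2, Y=2, Z=4) weight 1/54
  (W=3, X=1, Y=0, Z=4) weight 1/81
  (W=3, X=1, Y=1, Z=4) weight 1/162
  … 10 more
Group by X:
  weight(X=0) = 13/432
  weight(X=1) = 2/27
  weight(X=2) = 59/864
Total weight = 13/432 + 2/27 + 59/864 = 149/864
P(X=0 | obs) = 13/432 / 149/864 = 26/149
P(X=1 | obs) = 2/27 / 149/864 = 64/149
P(X=2 | obs) = 59/864 / 149/864 = 59/149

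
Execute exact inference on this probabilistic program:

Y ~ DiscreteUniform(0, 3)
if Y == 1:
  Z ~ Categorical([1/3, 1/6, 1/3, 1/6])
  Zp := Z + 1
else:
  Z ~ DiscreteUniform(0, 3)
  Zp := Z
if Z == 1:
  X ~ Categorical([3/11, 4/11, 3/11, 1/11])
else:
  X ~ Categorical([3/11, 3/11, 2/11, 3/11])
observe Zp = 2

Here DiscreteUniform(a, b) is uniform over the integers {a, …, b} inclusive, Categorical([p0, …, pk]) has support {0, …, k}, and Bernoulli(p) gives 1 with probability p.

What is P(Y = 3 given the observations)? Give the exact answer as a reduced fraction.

Enumerate traces; 16 have nonzero weight after conditioning:
  (Y=0, Z=2, X=0) weight 3/176
  (Y=0, Z=2, X=1) weight 3/176
  (Y=0, Z=2, X=2) weight 1/88
  (Y=0, Z=2, X=3) weight 3/176
  (Y=1, Z=1, X=0) weight 1/88
  (Y=1, Z=1, X=1) weight 1/66
  (Y=1, Z=1, X=2) weight 1/88
  (Y=1, Z=1, X=3) weight 1/264
  (Y=2, Z=2, X=0) weight 3/176
  (Y=3, Z=2, X=0) weight 3/176
  … 6 more
Group by Y:
  weight(Y=0) = 1/16
  weight(Y=1) = 1/24
  weight(Y=2) = 1/16
  weight(Y=3) = 1/16
Total weight = 1/16 + 1/24 + 1/16 + 1/16 = 11/48
P(Y=0 | obs) = 1/16 / 11/48 = 3/11
P(Y=1 | obs) = 1/24 / 11/48 = 2/11
P(Y=2 | obs) = 1/16 / 11/48 = 3/11
P(Y=3 | obs) = 1/16 / 11/48 = 3/11

P(Y = 3 | obs) = 3/11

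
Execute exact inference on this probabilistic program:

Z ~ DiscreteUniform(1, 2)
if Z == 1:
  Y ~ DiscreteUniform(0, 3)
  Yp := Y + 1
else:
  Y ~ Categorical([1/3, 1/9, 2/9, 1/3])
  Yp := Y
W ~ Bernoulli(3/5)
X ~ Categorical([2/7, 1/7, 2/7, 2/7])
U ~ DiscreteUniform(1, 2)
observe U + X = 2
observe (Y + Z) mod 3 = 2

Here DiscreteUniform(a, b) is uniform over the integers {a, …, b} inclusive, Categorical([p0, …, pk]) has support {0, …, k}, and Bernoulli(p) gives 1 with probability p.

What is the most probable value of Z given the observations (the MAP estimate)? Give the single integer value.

Enumerate traces; 12 have nonzero weight after conditioning:
  (Z=1, Y=1, W=0, X=0, U=2) weight 1/140
  (Z=1, Y=1, W=0, X=1, U=1) weight 1/280
  (Z=1, Y=1, W=1, X=0, U=2) weight 3/280
  (Z=1, Y=1, W=1, X=1, U=1) weight 3/560
  (Z=2, Y=0, W=0, X=0, U=2) weight 1/105
  (Z=2, Y=0, W=0, X=1, U=1) weight 1/210
  (Z=2, Y=0, W=1, X=0, U=2) weight 1/70
  (Z=2, Y=0, W=1, X=1, U=1) weight 1/140
  … 4 more
Group by Z:
  weight(Z=1) = 3/112
  weight(Z=2) = 1/14
Total weight = 3/112 + 1/14 = 11/112
P(Z=1 | obs) = 3/112 / 11/112 = 3/11
P(Z=2 | obs) = 1/14 / 11/112 = 8/11
argmax = 2

argmax_v P(Z = v | obs) = 2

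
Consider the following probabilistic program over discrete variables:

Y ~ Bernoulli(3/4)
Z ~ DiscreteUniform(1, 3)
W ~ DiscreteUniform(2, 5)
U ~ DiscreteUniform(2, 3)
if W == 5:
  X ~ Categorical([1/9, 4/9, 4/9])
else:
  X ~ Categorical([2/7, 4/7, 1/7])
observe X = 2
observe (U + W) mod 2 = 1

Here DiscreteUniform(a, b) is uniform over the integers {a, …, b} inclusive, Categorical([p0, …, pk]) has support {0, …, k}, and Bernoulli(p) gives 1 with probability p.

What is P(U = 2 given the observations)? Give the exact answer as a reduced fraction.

Enumerate traces; 24 have nonzero weight after conditioning:
  (Y=0, Z=1, W=2, U=3, X=2) weight 1/672
  (Y=0, Z=1, W=3, U=2, X=2) weight 1/672
  (Y=0, Z=1, W=4, U=3, X=2) weight 1/672
  (Y=0, Z=1, W=5, U=2, X=2) weight 1/216
  (Y=0, Z=2, W=2, U=3, X=2) weight 1/672
  (Y=0, Z=2, W=3, U=2, X=2) weight 1/672
  (Y=0, Z=2, W=4, U=3, X=2) weight 1/672
  (Y=0, Z=2, W=5, U=2, X=2) weight 1/216
  … 16 more
Group by U:
  weight(U=2) = 37/504
  weight(U=3) = 1/28
Total weight = 37/504 + 1/28 = 55/504
P(U=2 | obs) = 37/504 / 55/504 = 37/55
P(U=3 | obs) = 1/28 / 55/504 = 18/55

P(U = 2 | obs) = 37/55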